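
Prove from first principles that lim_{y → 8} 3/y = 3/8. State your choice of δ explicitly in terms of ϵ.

Suppose ϵ > 0. We seek δ > 0 such that 0 < |y − 8| < δ implies |3/y − (3/8)| < ϵ.
|3/y − (3/8)| = 3·|8 − y|/(8·|y|) = 3|y − 8|/(8|y|).
Require δ ≤ 4 so that |y| > 8 − 4 = 4, hence 8|y| > 32.
Then |3/y − (3/8)| < 3|y − 8|/32, which is < ϵ when |y − 8| < (32/3)ϵ.
Take δ = min(4, (32/3)ϵ). Then 0 < |y − 8| < δ gives both |y − 8| < 4 and |y − 8| < (32/3)ϵ, so |3/y − (3/8)| < ϵ.

δ = min(4, (32/3)ϵ)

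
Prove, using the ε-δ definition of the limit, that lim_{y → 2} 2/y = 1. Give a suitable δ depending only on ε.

Let ε > 0. We seek δ > 0 such that 0 < |y − 2| < δ implies |2/y − 1| < ε.
|2/y − 1| = 2·|2 − y|/(2·|y|) = 2|y − 2|/(2|y|).
Restrict δ ≤ 1. Then |y − 2| < 1 gives |y| > 1, so 2|y| > 2.
Then |2/y − 1| < 2|y − 2|/2, which is < ε when |y − 2| < ε.
Take δ = min(1, ε). Then 0 < |y − 2| < δ gives both |y − 2| < 1 and |y − 2| < ε, so |2/y − 1| < ε.

δ = min(1, ε)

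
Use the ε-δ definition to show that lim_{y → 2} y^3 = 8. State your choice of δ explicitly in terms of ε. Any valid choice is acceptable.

Let ε > 0 be given. We seek δ > 0 with 0 < |y − 2| < δ ⇒ |y^3 − 8| < ε.
Factor: y^3 − 8 = (y − 2)(y^2 + 2y + 4), so |y^3 − 8| = |y − 2|·|y^2 + 2y + 4|.
Impose δ ≤ 2 so that |y| < 4; then |y^2 + 2y + 4| ≤ 28.
Hence |y^3 − 8| ≤ 28|y − 2|, which is < ε once |y − 2| < ε/28.
Take δ = min(2, ε/28). If 0 < |y − 2| < δ then both bounds hold and |y^3 − 8| ≤ 28|y − 2| < 28·(ε/28) = ε.

δ = min(2, ε/28)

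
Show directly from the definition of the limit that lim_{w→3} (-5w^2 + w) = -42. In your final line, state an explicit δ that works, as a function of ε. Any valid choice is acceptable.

Fix ε > 0. We want δ > 0 such that 0 < |w − 3| < δ implies |(-5w^2 + w) + 42| < ε.
(-5w^2 + w) + 42 = -5w^2 + w + 42 = (w − 3)(-5w - 14).
So |(-5w^2 + w) + 42| = |w − 3|·|-5w - 14|.
Require δ ≤ 2. Then |w − 3| < 2 gives |w| < 5, and by the triangle inequality |-5w - 14| ≤ 5·5 + 14 = 39.
Hence |(-5w^2 + w) + 42| ≤ 39|w − 3| < ε provided |w − 3| < ε/39.
Take δ = min(2, ε/39). Then 0 < |w − 3| < δ gives both |w − 3| < 2 and |w − 3| < ε/39, so |(-5w^2 + w) + 42| < ε.

δ = min(2, ε/39)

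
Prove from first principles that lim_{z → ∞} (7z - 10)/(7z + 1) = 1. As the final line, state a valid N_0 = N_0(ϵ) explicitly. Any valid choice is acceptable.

Let ϵ > 0. We seek N_0 > 0 such that z > N_0 implies |(7z - 10)/(7z + 1) − 1| < ϵ.
(7z - 10)/(7z + 1) − 1 = (7(7z - 10) − 7(7z + 1)) / (7(7z + 1)) = -77/(7(7z + 1)).
For z > 0 we have 7z + 1 > 7z, so |(7z - 10)/(7z + 1) − 1| = 77/(7(7z + 1)) < 77/(7·7z) = (11/7)/z.
Thus |(7z - 10)/(7z + 1) − 1| < ϵ whenever z > (11/7)/ϵ.
Take N_0 = (11/7)/ϵ. If z > N_0 then |(7z - 10)/(7z + 1) − 1| < (11/7)/z < ϵ.

N_0 = (11/7)/ϵ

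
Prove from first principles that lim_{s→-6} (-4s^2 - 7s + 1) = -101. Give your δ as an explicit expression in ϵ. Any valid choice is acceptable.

Fix ϵ > 0. We want δ > 0 such that 0 < |s + 6| < δ implies |(-4s^2 - 7s + 1) + 101| < ϵ.
(-4s^2 - 7s + 1) + 101 = -4s^2 - 7s + 102 = (s + 6)(-4s + 17).
So |(-4s^2 - 7s + 1) + 101| = |s + 6|·|-4s + 17|.
Require δ ≤ 1. Then |s + 6| < 1 gives |s| < 7, and by the triangle inequality |-4s + 17| ≤ 4·7 + 17 = 45.
Hence |(-4s^2 - 7s + 1) + 101| ≤ 45|s + 6| < ϵ provided |s + 6| < ϵ/45.
Choosing δ = min(1, ϵ/45) ensures both conditions, hence |(-4s^2 - 7s + 1) + 101| < ϵ.

δ = min(1, ϵ/45)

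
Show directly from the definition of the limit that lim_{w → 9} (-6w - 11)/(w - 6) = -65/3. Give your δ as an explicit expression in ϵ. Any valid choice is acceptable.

Suppose ϵ > 0. We want δ > 0 with 0 < |w − 9| < δ ⇒ |(-6w - 11)/(w - 6) + 65/3| < ϵ.
Combining over a common denominator, (-6w - 11)/(w - 6) + 65/3 = [(-6w - 11)·3 − (-65)·(w - 6)] / [3·(w - 6)] = 47(w − 9) / (3(w - 6)).
So |(-6w - 11)/(w - 6) + 65/3| = 47|w − 9| / (3·|w − 6|).
Restrict δ ≤ 3/2. Then |w − 9| < 3/2 gives |w − 6| = |(w − 9) + 3| ≥ 3 − 3/2 = 3/2.
Hence |(-6w - 11)/(w - 6) + 65/3| < 47|w − 9|/(3·(3/2)) = (94/9)|w − 9|, which is < ϵ once |w − 9| < (9/94)ϵ.
Take δ = min(3/2, (9/94)ϵ). Then 0 < |w − 9| < δ forces both bounds, so |(-6w - 11)/(w - 6) + 65/3| < ϵ.

δ = min(3/2, (9/94)ϵ)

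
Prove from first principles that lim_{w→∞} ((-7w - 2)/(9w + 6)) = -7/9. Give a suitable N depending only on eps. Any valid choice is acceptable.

N = (8/27)/eps

Suppose eps > 0. We seek N > 0 such that w > N implies |(-7w - 2)/(9w + 6) + 7/9| < eps.
(-7w - 2)/(9w + 6) + 7/9 = (9(-7w - 2) − (-7)(9w + 6)) / (9(9w + 6)) = 24/(9(9w + 6)).
For w > 0 we have 9w + 6 > 9w, so |(-7w - 2)/(9w + 6) + 7/9| = 24/(9(9w + 6)) < 24/(9·9w) = (8/27)/w.
Thus |(-7w - 2)/(9w + 6) + 7/9| < eps whenever w > (8/27)/eps.
Take N = (8/27)/eps. If w > N then |(-7w - 2)/(9w + 6) + 7/9| < (8/27)/w < eps.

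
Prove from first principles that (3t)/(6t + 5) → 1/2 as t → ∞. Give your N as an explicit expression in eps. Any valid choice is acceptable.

Fix eps > 0. We seek N > 0 such that t > N implies |(3t)/(6t + 5) − (1/2)| < eps.
(3t)/(6t + 5) − (1/2) = (6(3t) − 3(6t + 5)) / (6(6t + 5)) = -15/(6(6t + 5)).
For t > 0 we have 6t + 5 > 6t, so |(3t)/(6t + 5) − (1/2)| = 15/(6(6t + 5)) < 15/(6·6t) = (5/12)/t.
Thus |(3t)/(6t + 5) − (1/2)| < eps whenever t > (5/12)/eps.
Take N = (5/12)/eps. If t > N then |(3t)/(6t + 5) − (1/2)| < (5/12)/t < eps.

N = (5/12)/eps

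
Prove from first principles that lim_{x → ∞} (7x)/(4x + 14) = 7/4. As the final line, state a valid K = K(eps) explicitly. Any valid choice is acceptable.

Let eps > 0 be given. We seek K > 0 such that x > K implies |(7x)/(4x + 14) − (7/4)| < eps.
(7x)/(4x + 14) − (7/4) = (4(7x) − 7(4x + 14)) / (4(4x + 14)) = -98/(4(4x + 14)).
For x > 0 we have 4x + 14 > 4x, so |(7x)/(4x + 14) − (7/4)| = 98/(4(4x + 14)) < 98/(4·4x) = (49/8)/x.
Thus |(7x)/(4x + 14) − (7/4)| < eps whenever x > (49/8)/eps.
Take K = (49/8)/eps. If x > K then |(7x)/(4x + 14) − (7/4)| < (49/8)/x < eps.

K = (49/8)/eps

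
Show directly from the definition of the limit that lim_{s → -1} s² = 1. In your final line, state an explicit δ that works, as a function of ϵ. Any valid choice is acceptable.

δ = min(2, ϵ/4)

Let ϵ > 0 be given. We seek δ > 0 with 0 < |s + 1| < δ ⇒ |s² − 1| < ϵ.
Factor: s² − 1 = (s + 1)(s - 1), so |s² − 1| = |s + 1|·|s - 1|.
Impose δ ≤ 2 so that |s| < 3; then |s - 1| ≤ 4.
Hence |s² − 1| ≤ 4|s + 1|, which is < ϵ once |s + 1| < ϵ/4.
Take δ = min(2, ϵ/4). If 0 < |s + 1| < δ then both bounds hold and |s² − 1| ≤ 4|s + 1| < 4·(ϵ/4) = ϵ.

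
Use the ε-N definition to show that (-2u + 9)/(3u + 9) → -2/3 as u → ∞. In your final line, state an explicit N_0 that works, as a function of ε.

Suppose ε > 0. We seek N_0 > 0 such that u > N_0 implies |(-2u + 9)/(3u + 9) + 2/3| < ε.
(-2u + 9)/(3u + 9) + 2/3 = (3(-2u + 9) − (-2)(3u + 9)) / (3(3u + 9)) = 45/(3(3u + 9)).
For u > 0 we have 3u + 9 > 3u, so |(-2u + 9)/(3u + 9) + 2/3| = 45/(3(3u + 9)) < 45/(3·3u) = 5/u.
Thus |(-2u + 9)/(3u + 9) + 2/3| < ε whenever u > 5/ε.
Take N_0 = 5/ε. If u > N_0 then |(-2u + 9)/(3u + 9) + 2/3| < 5/u < ε.

N_0 = 5/ε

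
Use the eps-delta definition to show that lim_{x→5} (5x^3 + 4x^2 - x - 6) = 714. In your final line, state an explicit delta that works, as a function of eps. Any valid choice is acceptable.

Let eps > 0. We want delta > 0 such that 0 < |x − 5| < delta implies |(5x^3 + 4x^2 - x - 6) − 714| < eps.
(5x^3 + 4x^2 - x - 6) − 714 = 5x^3 + 4x^2 - x - 720 = (x − 5)(5x^2 + 29x + 144).
So |(5x^3 + 4x^2 - x - 6) − 714| = |x − 5|·|5x^2 + 29x + 144|.
Assume first that |x − 5| < 1, so |x| < 6. Then |5x^2 + 29x + 144| ≤ 5·6^2 + 29·6 + 144 = 498.
Hence |(5x^3 + 4x^2 - x - 6) − 714| ≤ 498|x − 5| < eps provided |x − 5| < eps/498.
Choosing delta = min(1, eps/498) ensures both conditions, hence |(5x^3 + 4x^2 - x - 6) − 714| < eps.

delta = min(1, eps/498)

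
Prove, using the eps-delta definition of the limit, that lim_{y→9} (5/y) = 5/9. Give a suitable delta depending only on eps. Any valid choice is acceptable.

Suppose eps > 0. We seek delta > 0 such that 0 < |y − 9| < delta implies |5/y − (5/9)| < eps.
|5/y − (5/9)| = 5·|9 − y|/(9·|y|) = 5|y − 9|/(9|y|).
Require delta ≤ 9/2 so that |y| > 9 − 9/2 = 9/2, hence 9|y| > 81/2.
Then |5/y − (5/9)| < 5|y − 9|/(81/2), which is < eps when |y − 9| < (81/10)eps.
Take delta = min(9/2, (81/10)eps). Then 0 < |y − 9| < delta gives both |y − 9| < 9/2 and |y − 9| < (81/10)eps, so |5/y − (5/9)| < eps.

delta = min(9/2, (81/10)eps)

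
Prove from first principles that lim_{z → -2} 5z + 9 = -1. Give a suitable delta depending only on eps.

delta = eps/5

Fix eps > 0. We need delta > 0 so that 0 < |z + 2| < delta implies |(5z + 9) + 1| < eps.
Since (5z + 9) + 1 = 5(z + 2), we have |(5z + 9) + 1| = 5|z + 2|.
Thus it suffices that |z + 2| < eps/5.
Choosing delta = eps/5 gives |(5z + 9) + 1| = 5|z + 2| < eps whenever |z + 2| < delta.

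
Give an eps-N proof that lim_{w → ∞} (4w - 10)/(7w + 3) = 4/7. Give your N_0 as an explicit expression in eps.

Let eps > 0. We seek N_0 > 0 such that w > N_0 implies |(4w - 10)/(7w + 3) − (4/7)| < eps.
(4w - 10)/(7w + 3) − (4/7) = (7(4w - 10) − 4(7w + 3)) / (7(7w + 3)) = -82/(7(7w + 3)).
For w > 0 we have 7w + 3 > 7w, so |(4w - 10)/(7w + 3) − (4/7)| = 82/(7(7w + 3)) < 82/(7·7w) = (82/49)/w.
Thus |(4w - 10)/(7w + 3) − (4/7)| < eps whenever w > (82/49)/eps.
Take N_0 = (82/49)/eps. If w > N_0 then |(4w - 10)/(7w + 3) − (4/7)| < (82/49)/w < eps.

N_0 = (82/49)/eps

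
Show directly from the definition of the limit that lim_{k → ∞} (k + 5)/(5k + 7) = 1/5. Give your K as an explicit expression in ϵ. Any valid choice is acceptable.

Let ϵ > 0 be given. For k ≥ 1, |(k + 5)/(5k + 7) − (1/5)| = |18|/(5(5k + 7)) = 18/(5(5k + 7)).
Since 5k + 7 ≥ 5k for k ≥ 1, this is ≤ 18/(5·5k) = (18/25)/k.
So |(k + 5)/(5k + 7) − (1/5)| < ϵ whenever k > (18/25)/ϵ.
Take K = (18/25)/ϵ. If k > K then |(k + 5)/(5k + 7) − (1/5)| ≤ (18/25)/k < ϵ.

K = (18/25)/ϵ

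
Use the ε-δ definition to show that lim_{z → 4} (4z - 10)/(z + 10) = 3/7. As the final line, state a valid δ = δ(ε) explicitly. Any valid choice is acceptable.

δ = min(7, (49/25)ε)

Let ε > 0 be given. We want δ > 0 with 0 < |z − 4| < δ ⇒ |(4z - 10)/(z + 10) − (3/7)| < ε.
Combining over a common denominator, (4z - 10)/(z + 10) − (3/7) = [(4z - 10)·14 − 6·(z + 10)] / [14·(z + 10)] = 50(z − 4) / (14(z + 10)).
So |(4z - 10)/(z + 10) − (3/7)| = 50|z − 4| / (14·|z + 10|).
Require δ ≤ 7, so |z + 10| ≥ |14| − |z − 4| > 14 − 7 = 7.
Hence |(4z - 10)/(z + 10) − (3/7)| < 50|z − 4|/(14·7) = (25/49)|z − 4|, which is < ε once |z − 4| < (49/25)ε.
Take δ = min(7, (49/25)ε). Then 0 < |z − 4| < δ forces both bounds, so |(4z - 10)/(z + 10) − (3/7)| < ε.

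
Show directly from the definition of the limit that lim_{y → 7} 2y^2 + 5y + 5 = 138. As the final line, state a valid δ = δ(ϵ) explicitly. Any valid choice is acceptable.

Suppose ϵ > 0. We want δ > 0 such that 0 < |y − 7| < δ implies |(2y^2 + 5y + 5) − 138| < ϵ.
(2y^2 + 5y + 5) − 138 = 2y^2 + 5y - 133 = (y − 7)(2y + 19).
So |(2y^2 + 5y + 5) − 138| = |y − 7|·|2y + 19|.
Assume first that |y − 7| < 2, so |y| < 9. Then |2y + 19| ≤ 2·9 + 19 = 37.
Hence |(2y^2 + 5y + 5) − 138| ≤ 37|y − 7| < ϵ provided |y − 7| < ϵ/37.
Take δ = min(2, ϵ/37). Then 0 < |y − 7| < δ gives both |y − 7| < 2 and |y − 7| < ϵ/37, so |(2y^2 + 5y + 5) − 138| < ϵ.

δ = min(2, ϵ/37)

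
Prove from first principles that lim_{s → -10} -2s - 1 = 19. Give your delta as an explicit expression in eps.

delta = eps/2

Suppose eps > 0. We need delta > 0 so that 0 < |s + 10| < delta implies |(-2s - 1) − 19| < eps.
Since (-2s - 1) − 19 = -2(s + 10), we have |(-2s - 1) − 19| = 2|s + 10|.
Thus it suffices that |s + 10| < eps/2.
Choosing delta = eps/2 gives |(-2s - 1) − 19| = 2|s + 10| < eps whenever |s + 10| < delta.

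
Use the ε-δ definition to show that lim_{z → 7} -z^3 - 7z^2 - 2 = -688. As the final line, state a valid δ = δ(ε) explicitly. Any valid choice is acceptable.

δ = min(2, ε/305)

Let ε > 0 be given. We want δ > 0 such that 0 < |z − 7| < δ implies |(-z^3 - 7z^2 - 2) + 688| < ε.
(-z^3 - 7z^2 - 2) + 688 = -z^3 - 7z^2 + 686 = (z − 7)(-z^2 - 14z - 98).
So |(-z^3 - 7z^2 - 2) + 688| = |z − 7|·|-z^2 - 14z - 98|.
Require δ ≤ 2. Then |z − 7| < 2 gives |z| < 9, and by the triangle inequality |-z^2 - 14z - 98| ≤ 9^2 + 14·9 + 98 = 305.
Hence |(-z^3 - 7z^2 - 2) + 688| ≤ 305|z − 7| < ε provided |z − 7| < ε/305.
Take δ = min(2, ε/305). Then 0 < |z − 7| < δ gives both |z − 7| < 2 and |z − 7| < ε/305, so |(-z^3 - 7z^2 - 2) + 688| < ε.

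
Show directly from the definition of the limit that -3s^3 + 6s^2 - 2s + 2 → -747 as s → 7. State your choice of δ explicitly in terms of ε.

δ = min(1, ε/419)

Let ε > 0. We want δ > 0 such that 0 < |s − 7| < δ implies |(-3s^3 + 6s^2 - 2s + 2) + 747| < ε.
(-3s^3 + 6s^2 - 2s + 2) + 747 = -3s^3 + 6s^2 - 2s + 749 = (s − 7)(-3s^2 - 15s - 107).
So |(-3s^3 + 6s^2 - 2s + 2) + 747| = |s − 7|·|-3s^2 - 15s - 107|.
Assume first that |s − 7| < 1, so |s| < 8. Then |-3s^2 - 15s - 107| ≤ 3·8^2 + 15·8 + 107 = 419.
Hence |(-3s^3 + 6s^2 - 2s + 2) + 747| ≤ 419|s − 7| < ε provided |s − 7| < ε/419.
Take δ = min(1, ε/419). Then 0 < |s − 7| < δ gives both |s − 7| < 1 and |s − 7| < ε/419, so |(-3s^3 + 6s^2 - 2s + 2) + 747| < ε.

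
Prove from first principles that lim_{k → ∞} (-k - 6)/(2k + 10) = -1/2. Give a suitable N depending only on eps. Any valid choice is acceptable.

Fix eps > 0. For k ≥ 1, |(-k - 6)/(2k + 10) + 1/2| = |-2|/(2(2k + 10)) = 2/(2(2k + 10)).
Since 2k + 10 ≥ 2k for k ≥ 1, this is ≤ 2/(2·2k) = (1/2)/k.
So |(-k - 6)/(2k + 10) + 1/2| < eps whenever k > (1/2)/eps.
Take N = (1/2)/eps. If k > N then |(-k - 6)/(2k + 10) + 1/2| ≤ (1/2)/k < eps.

N = (1/2)/eps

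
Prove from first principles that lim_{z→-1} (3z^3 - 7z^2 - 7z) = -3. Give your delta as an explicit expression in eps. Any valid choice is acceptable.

Suppose eps > 0. We want delta > 0 such that 0 < |z + 1| < delta implies |(3z^3 - 7z^2 - 7z) + 3| < eps.
(3z^3 - 7z^2 - 7z) + 3 = 3z^3 - 7z^2 - 7z + 3 = (z + 1)(3z^2 - 10z + 3).
So |(3z^3 - 7z^2 - 7z) + 3| = |z + 1|·|3z^2 - 10z + 3|.
Assume first that |z + 1| < 1, so |z| < 2. Then |3z^2 - 10z + 3| ≤ 3·2^2 + 10·2 + 3 = 35.
Hence |(3z^3 - 7z^2 - 7z) + 3| ≤ 35|z + 1| < eps provided |z + 1| < eps/35.
Choosing delta = min(1, eps/35) ensures both conditions, hence |(3z^3 - 7z^2 - 7z) + 3| < eps.

delta = min(1, eps/35)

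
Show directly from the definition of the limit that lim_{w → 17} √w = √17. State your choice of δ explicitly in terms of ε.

Fix ε > 0. We want δ > 0 such that 0 < |w − 17| < δ implies |√w − √17| < ε.
Rationalise: √w − √17 = (w − 17)/(√w + √17), so |√w − √17| = |w − 17|/(√w + √17).
Restrict δ ≤ 17 so that |w − 17| < 17 forces w > 0, and then √w + √17 > √17.
Hence |√w − √17| < |w − 17|/√17, which is < ε once |w − 17| < √17·ε.
Take δ = min(17, √17·ε). If 0 < |w − 17| < δ then w > 0 and |√w − √17| < |w − 17|/√17 < ε.

δ = min(17, √17·ε)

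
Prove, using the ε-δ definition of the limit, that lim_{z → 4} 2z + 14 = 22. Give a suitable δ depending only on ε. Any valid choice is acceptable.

δ = ε/2

Suppose ε > 0. We need δ > 0 so that 0 < |z − 4| < δ implies |(2z + 14) − 22| < ε.
Since (2z + 14) − 22 = 2(z − 4), we have |(2z + 14) − 22| = 2|z − 4|.
So 2|z − 4| < ε exactly when |z − 4| < ε/2.
Choosing δ = ε/2 gives |(2z + 14) − 22| = 2|z − 4| < ε whenever |z − 4| < δ.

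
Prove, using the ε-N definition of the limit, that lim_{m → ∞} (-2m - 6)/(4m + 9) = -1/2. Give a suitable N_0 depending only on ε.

Suppose ε > 0. For m ≥ 1, |(-2m - 6)/(4m + 9) + 1/2| = |-6|/(4(4m + 9)) = 6/(4(4m + 9)).
Since 4m + 9 ≥ 4m for m ≥ 1, this is ≤ 6/(4·4m) = (3/8)/m.
So |(-2m - 6)/(4m + 9) + 1/2| < ε whenever m > (3/8)/ε.
Take N_0 = (3/8)/ε. If m > N_0 then |(-2m - 6)/(4m + 9) + 1/2| ≤ (3/8)/m < ε.

N_0 = (3/8)/ε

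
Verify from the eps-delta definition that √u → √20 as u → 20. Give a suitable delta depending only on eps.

delta = min(20, √20·eps)

Let eps > 0. We want delta > 0 such that 0 < |u − 20| < delta implies |√u − √20| < eps.
Rationalise: √u − √20 = (u − 20)/(√u + √20), so |√u − √20| = |u − 20|/(√u + √20).
Restrict delta ≤ 20 so that |u − 20| < 20 forces u > 0, and then √u + √20 > √20.
Hence |√u − √20| < |u − 20|/√20, which is < eps once |u − 20| < √20·eps.
Take delta = min(20, √20·eps). If 0 < |u − 20| < delta then u > 0 and |√u − √20| < |u − 20|/√20 < eps.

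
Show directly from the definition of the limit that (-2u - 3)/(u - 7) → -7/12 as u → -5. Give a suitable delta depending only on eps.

Fix eps > 0. We want delta > 0 with 0 < |u + 5| < delta ⇒ |(-2u - 3)/(u - 7) + 7/12| < eps.
Combining over a common denominator, (-2u - 3)/(u - 7) + 7/12 = [(-2u - 3)·(-12) − 7·(u - 7)] / [(-12)·(u - 7)] = 17(u + 5) / ((-12)(u - 7)).
So |(-2u - 3)/(u - 7) + 7/12| = 17|u + 5| / (12·|u − 7|).
Restrict delta ≤ 6. Then |u + 5| < 6 gives |u − 7| = |(u + 5) + (-12)| ≥ 12 − 6 = 6.
Hence |(-2u - 3)/(u - 7) + 7/12| < 17|u + 5|/(12·6) = (17/72)|u + 5|, which is < eps once |u + 5| < (72/17)eps.
Take delta = min(6, (72/17)eps). Then 0 < |u + 5| < delta forces both bounds, so |(-2u - 3)/(u - 7) + 7/12| < eps.

delta = min(6, (72/17)eps)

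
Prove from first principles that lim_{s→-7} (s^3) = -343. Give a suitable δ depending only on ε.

Fix ε > 0. We seek δ > 0 with 0 < |s + 7| < δ ⇒ |s^3 + 343| < ε.
Factor: s^3 + 343 = (s + 7)(s^2 - 7s + 49), so |s^3 + 343| = |s + 7|·|s^2 - 7s + 49|.
Impose δ ≤ 2 so that |s| < 9; then |s^2 - 7s + 49| ≤ 193.
Hence |s^3 + 343| ≤ 193|s + 7|, which is < ε once |s + 7| < ε/193.
Take δ = min(2, ε/193). If 0 < |s + 7| < δ then both bounds hold and |s^3 + 343| ≤ 193|s + 7| < 193·(ε/193) = ε.

δ = min(2, ε/193)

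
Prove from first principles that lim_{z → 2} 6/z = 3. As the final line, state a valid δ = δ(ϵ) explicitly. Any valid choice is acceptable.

δ = min(1, (1/3)ϵ)

Suppose ϵ > 0. We seek δ > 0 such that 0 < |z − 2| < δ implies |6/z − 3| < ϵ.
|6/z − 3| = 6·|2 − z|/(2·|z|) = 6|z − 2|/(2|z|).
Require δ ≤ 1 so that |z| > 2 − 1 = 1, hence 2|z| > 2.
Then |6/z − 3| < 6|z − 2|/2, which is < ϵ when |z − 2| < (1/3)ϵ.
Take δ = min(1, (1/3)ϵ). Then 0 < |z − 2| < δ gives both |z − 2| < 1 and |z − 2| < (1/3)ϵ, so |6/z − 3| < ϵ.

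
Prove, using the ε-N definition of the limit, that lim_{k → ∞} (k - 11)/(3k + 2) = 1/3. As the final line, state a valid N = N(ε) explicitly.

N = (35/9)/ε

Let ε > 0. For k ≥ 1, |(k - 11)/(3k + 2) − (1/3)| = |-35|/(3(3k + 2)) = 35/(3(3k + 2)).
Since 3k + 2 ≥ 3k for k ≥ 1, this is ≤ 35/(3·3k) = (35/9)/k.
So |(k - 11)/(3k + 2) − (1/3)| < ε whenever k > (35/9)/ε.
Take N = (35/9)/ε. If k > N then |(k - 11)/(3k + 2) − (1/3)| ≤ (35/9)/k < ε.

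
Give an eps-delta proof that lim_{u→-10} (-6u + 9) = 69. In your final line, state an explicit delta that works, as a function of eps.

delta = eps/6

Let eps > 0 be given. We need delta > 0 so that 0 < |u + 10| < delta implies |(-6u + 9) − 69| < eps.
Since (-6u + 9) − 69 = -6(u + 10), we have |(-6u + 9) − 69| = 6|u + 10|.
So 6|u + 10| < eps exactly when |u + 10| < eps/6.
Take delta = eps/6. If 0 < |u + 10| < delta then |(-6u + 9) − 69| = 6|u + 10| < 6·(eps/6) = eps.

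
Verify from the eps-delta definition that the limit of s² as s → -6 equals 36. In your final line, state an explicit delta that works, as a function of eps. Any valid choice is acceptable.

delta = min(2, eps/14)

Fix eps > 0. We seek delta > 0 with 0 < |s + 6| < delta ⇒ |s² − 36| < eps.
Factor: s² − 36 = (s + 6)(s - 6), so |s² − 36| = |s + 6|·|s - 6|.
Impose delta ≤ 2 so that |s| < 8; then |s - 6| ≤ 14.
Hence |s² − 36| ≤ 14|s + 6|, which is < eps once |s + 6| < eps/14.
Take delta = min(2, eps/14). If 0 < |s + 6| < delta then both bounds hold and |s² − 36| ≤ 14|s + 6| < 14·(eps/14) = eps.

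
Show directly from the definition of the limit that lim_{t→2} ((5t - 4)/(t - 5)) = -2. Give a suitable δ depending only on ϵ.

Let ϵ > 0. We want δ > 0 with 0 < |t − 2| < δ ⇒ |(5t - 4)/(t - 5) + 2| < ϵ.
Combining over a common denominator, (5t - 4)/(t - 5) + 2 = [(5t - 4)·(-3) − 6·(t - 5)] / [(-3)·(t - 5)] = -21(t − 2) / ((-3)(t - 5)).
So |(5t - 4)/(t - 5) + 2| = 21|t − 2| / (3·|t − 5|).
Require δ ≤ 3/2, so |t − 5| ≥ |-3| − |t − 2| > 3 − 3/2 = 3/2.
Hence |(5t - 4)/(t - 5) + 2| < 21|t − 2|/(3·(3/2)) = (14/3)|t − 2|, which is < ϵ once |t − 2| < (3/14)ϵ.
Take δ = min(3/2, (3/14)ϵ). Then 0 < |t − 2| < δ forces both bounds, so |(5t - 4)/(t - 5) + 2| < ϵ.

δ = min(3/2, (3/14)ϵ)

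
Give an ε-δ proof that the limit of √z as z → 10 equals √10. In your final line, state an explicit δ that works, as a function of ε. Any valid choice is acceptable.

δ = min(10, √10·ε)

Let ε > 0. We want δ > 0 such that 0 < |z − 10| < δ implies |√z − √10| < ε.
Rationalise: √z − √10 = (z − 10)/(√z + √10), so |√z − √10| = |z − 10|/(√z + √10).
Restrict δ ≤ 10 so that |z − 10| < 10 forces z > 0, and then √z + √10 > √10.
Hence |√z − √10| < |z − 10|/√10, which is < ε once |z − 10| < √10·ε.
Take δ = min(10, √10·ε). If 0 < |z − 10| < δ then z > 0 and |√z − √10| < |z − 10|/√10 < ε.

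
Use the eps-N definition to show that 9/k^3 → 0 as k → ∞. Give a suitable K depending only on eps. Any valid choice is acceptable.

K = (9/eps)^{1/3}

Let eps > 0. For k ≥ 1, |9/k^3 − 0| = 9/k^3.
9/k^3 < eps ⇔ k^3 > 9/eps ⇔ k > (9/eps)^{1/3}.
Take K = (9/eps)^{1/3}. Then k > K implies 9/k^3 < eps.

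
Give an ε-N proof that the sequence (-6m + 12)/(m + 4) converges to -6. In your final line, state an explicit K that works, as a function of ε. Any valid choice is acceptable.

Fix ε > 0. For m ≥ 1, |(-6m + 12)/(m + 4) + 6| = |36|/((m + 4)) = 36/((m + 4)).
Since m + 4 ≥ m for m ≥ 1, this is ≤ 36/(m) = 36/m.
So |(-6m + 12)/(m + 4) + 6| < ε whenever m > 36/ε.
Take K = 36/ε. If m > K then |(-6m + 12)/(m + 4) + 6| ≤ 36/m < ε.

K = 36/ε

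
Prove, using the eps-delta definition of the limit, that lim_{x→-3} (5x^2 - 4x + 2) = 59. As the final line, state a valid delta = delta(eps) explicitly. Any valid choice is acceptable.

Let eps > 0. We want delta > 0 such that 0 < |x + 3| < delta implies |(5x^2 - 4x + 2) − 59| < eps.
(5x^2 - 4x + 2) − 59 = 5x^2 - 4x - 57 = (x + 3)(5x - 19).
So |(5x^2 - 4x + 2) − 59| = |x + 3|·|5x - 19|.
Require delta ≤ 1. Then |x + 3| < 1 gives |x| < 4, and by the triangle inequality |5x - 19| ≤ 5·4 + 19 = 39.
Hence |(5x^2 - 4x + 2) − 59| ≤ 39|x + 3| < eps provided |x + 3| < eps/39.
Take delta = min(1, eps/39). Then 0 < |x + 3| < delta gives both |x + 3| < 1 and |x + 3| < eps/39, so |(5x^2 - 4x + 2) − 59| < eps.

delta = min(1, eps/39)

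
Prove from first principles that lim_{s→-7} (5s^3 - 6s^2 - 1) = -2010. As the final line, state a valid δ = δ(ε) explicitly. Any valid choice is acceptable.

Suppose ε > 0. We want δ > 0 such that 0 < |s + 7| < δ implies |(5s^3 - 6s^2 - 1) + 2010| < ε.
(5s^3 - 6s^2 - 1) + 2010 = 5s^3 - 6s^2 + 2009 = (s + 7)(5s^2 - 41s + 287).
So |(5s^3 - 6s^2 - 1) + 2010| = |s + 7|·|5s^2 - 41s + 287|.
Assume first that |s + 7| < 1, so |s| < 8. Then |5s^2 - 41s + 287| ≤ 5·8^2 + 41·8 + 287 = 935.
Hence |(5s^3 - 6s^2 - 1) + 2010| ≤ 935|s + 7| < ε provided |s + 7| < ε/935.
Take δ = min(1, ε/935). Then 0 < |s + 7| < δ gives both |s + 7| < 1 and |s + 7| < ε/935, so |(5s^3 - 6s^2 - 1) + 2010| < ε.

δ = min(1, ε/935)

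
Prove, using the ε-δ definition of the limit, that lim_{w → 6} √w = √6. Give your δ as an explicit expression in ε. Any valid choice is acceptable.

Let ε > 0. We want δ > 0 such that 0 < |w − 6| < δ implies |√w − √6| < ε.
Rationalise: √w − √6 = (w − 6)/(√w + √6), so |√w − √6| = |w − 6|/(√w + √6).
Restrict δ ≤ 6 so that |w − 6| < 6 forces w > 0, and then √w + √6 > √6.
Hence |√w − √6| < |w − 6|/√6, which is < ε once |w − 6| < √6·ε.
Take δ = min(6, √6·ε). If 0 < |w − 6| < δ then w > 0 and |√w − √6| < |w − 6|/√6 < ε.

δ = min(6, √6·ε)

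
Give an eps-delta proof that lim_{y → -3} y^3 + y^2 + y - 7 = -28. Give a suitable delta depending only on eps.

delta = min(1, eps/31)

Let eps > 0. We want delta > 0 such that 0 < |y + 3| < delta implies |(y^3 + y^2 + y - 7) + 28| < eps.
(y^3 + y^2 + y - 7) + 28 = y^3 + y^2 + y + 21 = (y + 3)(y^2 - 2y + 7).
So |(y^3 + y^2 + y - 7) + 28| = |y + 3|·|y^2 - 2y + 7|.
Require delta ≤ 1. Then |y + 3| < 1 gives |y| < 4, and by the triangle inequality |y^2 - 2y + 7| ≤ 4^2 + 2·4 + 7 = 31.
Hence |(y^3 + y^2 + y - 7) + 28| ≤ 31|y + 3| < eps provided |y + 3| < eps/31.
Choosing delta = min(1, eps/31) ensures both conditions, hence |(y^3 + y^2 + y - 7) + 28| < eps.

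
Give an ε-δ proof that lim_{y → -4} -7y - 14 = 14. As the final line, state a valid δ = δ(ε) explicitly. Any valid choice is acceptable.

δ = ε/7

Let ε > 0. We need δ > 0 so that 0 < |y + 4| < δ implies |(-7y - 14) − 14| < ε.
Since (-7y - 14) − 14 = -7(y + 4), we have |(-7y - 14) − 14| = 7|y + 4|.
Thus it suffices that |y + 4| < ε/7.
Take δ = ε/7. If 0 < |y + 4| < δ then |(-7y - 14) − 14| = 7|y + 4| < 7·(ε/7) = ε.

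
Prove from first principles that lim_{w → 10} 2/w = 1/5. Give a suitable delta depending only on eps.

delta = min(5, 25eps)

Let eps > 0 be given. We seek delta > 0 such that 0 < |w − 10| < delta implies |2/w − (1/5)| < eps.
|2/w − (1/5)| = 2·|10 − w|/(10·|w|) = 2|w − 10|/(10|w|).
Require delta ≤ 5 so that |w| > 10 − 5 = 5, hence 10|w| > 50.
Then |2/w − (1/5)| < 2|w − 10|/50, which is < eps when |w − 10| < 25eps.
Take delta = min(5, 25eps). Then 0 < |w − 10| < delta gives both |w − 10| < 5 and |w − 10| < 25eps, so |2/w − (1/5)| < eps.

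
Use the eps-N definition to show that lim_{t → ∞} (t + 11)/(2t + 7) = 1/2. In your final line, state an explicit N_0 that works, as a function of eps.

N_0 = (15/4)/eps

Suppose eps > 0. We seek N_0 > 0 such that t > N_0 implies |(t + 11)/(2t + 7) − (1/2)| < eps.
(t + 11)/(2t + 7) − (1/2) = (2(t + 11) − (2t + 7)) / (2(2t + 7)) = 15/(2(2t + 7)).
For t > 0 we have 2t + 7 > 2t, so |(t + 11)/(2t + 7) − (1/2)| = 15/(2(2t + 7)) < 15/(2·2t) = (15/4)/t.
Thus |(t + 11)/(2t + 7) − (1/2)| < eps whenever t > (15/4)/eps.
Take N_0 = (15/4)/eps. If t > N_0 then |(t + 11)/(2t + 7) − (1/2)| < (15/4)/t < eps.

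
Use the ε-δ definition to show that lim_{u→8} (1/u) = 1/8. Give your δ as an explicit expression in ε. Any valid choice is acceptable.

Fix ε > 0. We seek δ > 0 such that 0 < |u − 8| < δ implies |1/u − (1/8)| < ε.
|1/u − (1/8)| = |8 − u|/(8·|u|) = |u − 8|/(8|u|).
Restrict δ ≤ 4. Then |u − 8| < 4 gives |u| > 4, so 8|u| > 32.
Then |1/u − (1/8)| < |u − 8|/32, which is < ε when |u − 8| < 32ε.
Take δ = min(4, 32ε). Then 0 < |u − 8| < δ gives both |u − 8| < 4 and |u − 8| < 32ε, so |1/u − (1/8)| < ε.

δ = min(4, 32ε)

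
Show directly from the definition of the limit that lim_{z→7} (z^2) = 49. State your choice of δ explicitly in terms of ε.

δ = min(2, ε/16)

Fix ε > 0. We seek δ > 0 with 0 < |z − 7| < δ ⇒ |z^2 − 49| < ε.
Factor: z^2 − 49 = (z − 7)(z + 7), so |z^2 − 49| = |z − 7|·|z + 7|.
Restrict δ ≤ 2. Then |z − 7| < 2 gives |z| < 9, so by the triangle inequality |z + 7| ≤ 9 + 7 = 16.
Hence |z^2 − 49| ≤ 16|z − 7|, which is < ε once |z − 7| < ε/16.
Take δ = min(2, ε/16). If 0 < |z − 7| < δ then both bounds hold and |z^2 − 49| ≤ 16|z − 7| < 16·(ε/16) = ε.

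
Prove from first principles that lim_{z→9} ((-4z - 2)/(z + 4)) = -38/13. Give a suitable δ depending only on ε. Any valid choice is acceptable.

Let ε > 0. We want δ > 0 with 0 < |z − 9| < δ ⇒ |(-4z - 2)/(z + 4) + 38/13| < ε.
Combining over a common denominator, (-4z - 2)/(z + 4) + 38/13 = [(-4z - 2)·13 − (-38)·(z + 4)] / [13·(z + 4)] = -14(z − 9) / (13(z + 4)).
So |(-4z - 2)/(z + 4) + 38/13| = 14|z − 9| / (13·|z + 4|).
Require δ ≤ 13/2, so |z + 4| ≥ |13| − |z − 9| > 13 − 13/2 = 13/2.
Hence |(-4z - 2)/(z + 4) + 38/13| < 14|z − 9|/(13·(13/2)) = (28/169)|z − 9|, which is < ε once |z − 9| < (169/28)ε.
Take δ = min(13/2, (169/28)ε). Then 0 < |z − 9| < δ forces both bounds, so |(-4z - 2)/(z + 4) + 38/13| < ε.

δ = min(13/2, (169/28)ε)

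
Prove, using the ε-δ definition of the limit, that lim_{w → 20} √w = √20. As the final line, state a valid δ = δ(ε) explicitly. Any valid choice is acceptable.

δ = min(20, √20·ε)

Suppose ε > 0. We want δ > 0 such that 0 < |w − 20| < δ implies |√w − √20| < ε.
Rationalise: √w − √20 = (w − 20)/(√w + √20), so |√w − √20| = |w − 20|/(√w + √20).
Restrict δ ≤ 20 so that |w − 20| < 20 forces w > 0, and then √w + √20 > √20.
Hence |√w − √20| < |w − 20|/√20, which is < ε once |w − 20| < √20·ε.
Take δ = min(20, √20·ε). If 0 < |w − 20| < δ then w > 0 and |√w − √20| < |w − 20|/√20 < ε.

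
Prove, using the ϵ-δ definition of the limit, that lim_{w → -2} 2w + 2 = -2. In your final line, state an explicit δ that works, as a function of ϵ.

δ = ϵ/2

Let ϵ > 0. We need δ > 0 so that 0 < |w + 2| < δ implies |(2w + 2) + 2| < ϵ.
|(2w + 2) + 2| = |2w + 4| = 2|w + 2|.
Thus it suffices that |w + 2| < ϵ/2.
Choosing δ = ϵ/2 gives |(2w + 2) + 2| = 2|w + 2| < ϵ whenever |w + 2| < δ.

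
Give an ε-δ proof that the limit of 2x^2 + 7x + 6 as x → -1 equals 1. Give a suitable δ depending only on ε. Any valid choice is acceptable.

δ = min(1, ε/9)

Fix ε > 0. We want δ > 0 such that 0 < |x + 1| < δ implies |(2x^2 + 7x + 6) − 1| < ε.
(2x^2 + 7x + 6) − 1 = 2x^2 + 7x + 5 = (x + 1)(2x + 5).
So |(2x^2 + 7x + 6) − 1| = |x + 1|·|2x + 5|.
Assume first that |x + 1| < 1, so |x| < 2. Then |2x + 5| ≤ 2·2 + 5 = 9.
Hence |(2x^2 + 7x + 6) − 1| ≤ 9|x + 1| < ε provided |x + 1| < ε/9.
Take δ = min(1, ε/9). Then 0 < |x + 1| < δ gives both |x + 1| < 1 and |x + 1| < ε/9, so |(2x^2 + 7x + 6) − 1| < ε.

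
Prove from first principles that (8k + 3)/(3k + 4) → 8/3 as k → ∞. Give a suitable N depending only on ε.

Let ε > 0. For k ≥ 1, |(8k + 3)/(3k + 4) − (8/3)| = |-23|/(3(3k + 4)) = 23/(3(3k + 4)).
Since 3k + 4 ≥ 3k for k ≥ 1, this is ≤ 23/(3·3k) = (23/9)/k.
So |(8k + 3)/(3k + 4) − (8/3)| < ε whenever k > (23/9)/ε.
Take N = (23/9)/ε. If k > N then |(8k + 3)/(3k + 4) − (8/3)| ≤ (23/9)/k < ε.

N = (23/9)/ε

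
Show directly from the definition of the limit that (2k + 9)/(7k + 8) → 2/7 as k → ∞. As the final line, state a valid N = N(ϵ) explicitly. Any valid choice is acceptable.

Fix ϵ > 0. For k ≥ 1, |(2k + 9)/(7k + 8) − (2/7)| = |47|/(7(7k + 8)) = 47/(7(7k + 8)).
Since 7k + 8 ≥ 7k for k ≥ 1, this is ≤ 47/(7·7k) = (47/49)/k.
So |(2k + 9)/(7k + 8) − (2/7)| < ϵ whenever k > (47/49)/ϵ.
Take N = (47/49)/ϵ. If k > N then |(2k + 9)/(7k + 8) − (2/7)| ≤ (47/49)/k < ϵ.

N = (47/49)/ϵ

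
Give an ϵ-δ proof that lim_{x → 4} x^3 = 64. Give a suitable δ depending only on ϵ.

Suppose ϵ > 0. We seek δ > 0 with 0 < |x − 4| < δ ⇒ |x^3 − 64| < ϵ.
Factor: x^3 − 64 = (x − 4)(x^2 + 4x + 16), so |x^3 − 64| = |x − 4|·|x^2 + 4x + 16|.
Restrict δ ≤ 1. Then |x − 4| < 1 gives |x| < 5, so by the triangle inequality |x^2 + 4x + 16| ≤ 5^2 + 4·5 + 16 = 61.
Hence |x^3 − 64| ≤ 61|x − 4|, which is < ϵ once |x − 4| < ϵ/61.
Take δ = min(1, ϵ/61). If 0 < |x − 4| < δ then both bounds hold and |x^3 − 64| ≤ 61|x − 4| < 61·(ϵ/61) = ϵ.

δ = min(1, ϵ/61)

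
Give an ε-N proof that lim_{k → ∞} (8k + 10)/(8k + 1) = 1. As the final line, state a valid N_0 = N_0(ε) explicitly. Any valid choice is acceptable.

Let ε > 0 be given. For k ≥ 1, |(8k + 10)/(8k + 1) − 1| = |72|/(8(8k + 1)) = 72/(8(8k + 1)).
Since 8k + 1 ≥ 8k for k ≥ 1, this is ≤ 72/(8·8k) = (9/8)/k.
So |(8k + 10)/(8k + 1) − 1| < ε whenever k > (9/8)/ε.
Take N_0 = (9/8)/ε. If k > N_0 then |(8k + 10)/(8k + 1) − 1| ≤ (9/8)/k < ε.

N_0 = (9/8)/ε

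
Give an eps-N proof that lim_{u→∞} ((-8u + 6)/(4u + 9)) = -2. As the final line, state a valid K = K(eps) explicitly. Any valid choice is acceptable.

Let eps > 0 be given. We seek K > 0 such that u > K implies |(-8u + 6)/(4u + 9) + 2| < eps.
(-8u + 6)/(4u + 9) + 2 = (4(-8u + 6) − (-8)(4u + 9)) / (4(4u + 9)) = 96/(4(4u + 9)).
For u > 0 we have 4u + 9 > 4u, so |(-8u + 6)/(4u + 9) + 2| = 96/(4(4u + 9)) < 96/(4·4u) = 6/u.
Thus |(-8u + 6)/(4u + 9) + 2| < eps whenever u > 6/eps.
Take K = 6/eps. If u > K then |(-8u + 6)/(4u + 9) + 2| < 6/u < eps.

K = 6/eps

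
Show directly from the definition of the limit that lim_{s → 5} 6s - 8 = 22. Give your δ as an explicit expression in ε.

δ = ε/6

Let ε > 0 be given. We need δ > 0 so that 0 < |s − 5| < δ implies |(6s - 8) − 22| < ε.
Since (6s - 8) − 22 = 6(s − 5), we have |(6s - 8) − 22| = 6|s − 5|.
Thus it suffices that |s − 5| < ε/6.
Choosing δ = ε/6 gives |(6s - 8) − 22| = 6|s − 5| < ε whenever |s − 5| < δ.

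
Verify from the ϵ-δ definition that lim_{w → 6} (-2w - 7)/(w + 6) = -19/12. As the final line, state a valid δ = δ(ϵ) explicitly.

Suppose ϵ > 0. We want δ > 0 with 0 < |w − 6| < δ ⇒ |(-2w - 7)/(w + 6) + 19/12| < ϵ.
Combining over a common denominator, (-2w - 7)/(w + 6) + 19/12 = [(-2w - 7)·12 − (-19)·(w + 6)] / [12·(w + 6)] = -5(w − 6) / (12(w + 6)).
So |(-2w - 7)/(w + 6) + 19/12| = 5|w − 6| / (12·|w + 6|).
Require δ ≤ 6, so |w + 6| ≥ |12| − |w − 6| > 12 − 6 = 6.
Hence |(-2w - 7)/(w + 6) + 19/12| < 5|w − 6|/(12·6) = (5/72)|w − 6|, which is < ϵ once |w − 6| < (72/5)ϵ.
Take δ = min(6, (72/5)ϵ). Then 0 < |w − 6| < δ forces both bounds, so |(-2w - 7)/(w + 6) + 19/12| < ϵ.

δ = min(6, (72/5)ϵ)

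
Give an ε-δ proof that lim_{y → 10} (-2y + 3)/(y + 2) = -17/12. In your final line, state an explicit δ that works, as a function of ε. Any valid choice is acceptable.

Let ε > 0 be given. We want δ > 0 with 0 < |y − 10| < δ ⇒ |(-2y + 3)/(y + 2) + 17/12| < ε.
Combining over a common denominator, (-2y + 3)/(y + 2) + 17/12 = [(-2y + 3)·12 − (-17)·(y + 2)] / [12·(y + 2)] = -7(y − 10) / (12(y + 2)).
So |(-2y + 3)/(y + 2) + 17/12| = 7|y − 10| / (12·|y + 2|).
Require δ ≤ 6, so |y + 2| ≥ |12| − |y − 10| > 12 − 6 = 6.
Hence |(-2y + 3)/(y + 2) + 17/12| < 7|y − 10|/(12·6) = (7/72)|y − 10|, which is < ε once |y − 10| < (72/7)ε.
Take δ = min(6, (72/7)ε). Then 0 < |y − 10| < δ forces both bounds, so |(-2y + 3)/(y + 2) + 17/12| < ε.

δ = min(6, (72/7)ε)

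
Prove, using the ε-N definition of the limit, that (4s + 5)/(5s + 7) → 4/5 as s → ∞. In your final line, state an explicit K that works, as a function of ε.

K = (3/25)/ε

Suppose ε > 0. We seek K > 0 such that s > K implies |(4s + 5)/(5s + 7) − (4/5)| < ε.
(4s + 5)/(5s + 7) − (4/5) = (5(4s + 5) − 4(5s + 7)) / (5(5s + 7)) = -3/(5(5s + 7)).
For s > 0 we have 5s + 7 > 5s, so |(4s + 5)/(5s + 7) − (4/5)| = 3/(5(5s + 7)) < 3/(5·5s) = (3/25)/s.
Thus |(4s + 5)/(5s + 7) − (4/5)| < ε whenever s > (3/25)/ε.
Take K = (3/25)/ε. If s > K then |(4s + 5)/(5s + 7) − (4/5)| < (3/25)/s < ε.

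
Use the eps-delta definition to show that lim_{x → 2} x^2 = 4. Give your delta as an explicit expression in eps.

delta = min(1, eps/5)

Fix eps > 0. We seek delta > 0 with 0 < |x − 2| < delta ⇒ |x^2 − 4| < eps.
Factor: x^2 − 4 = (x − 2)(x + 2), so |x^2 − 4| = |x − 2|·|x + 2|.
Impose delta ≤ 1 so that |x| < 3; then |x + 2| ≤ 5.
Hence |x^2 − 4| ≤ 5|x − 2|, which is < eps once |x − 2| < eps/5.
Take delta = min(1, eps/5). If 0 < |x − 2| < delta then both bounds hold and |x^2 − 4| ≤ 5|x − 2| < 5·(eps/5) = eps.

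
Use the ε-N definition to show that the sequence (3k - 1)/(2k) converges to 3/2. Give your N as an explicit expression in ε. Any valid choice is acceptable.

N = (1/2)/ε

Let ε > 0. For k ≥ 1, |(3k - 1)/(2k) − (3/2)| = |-2|/(2(2k)) = 2/(2(2k)).
Since 2k ≥ 2k for k ≥ 1, this is ≤ 2/(2·2k) = (1/2)/k.
So |(3k - 1)/(2k) − (3/2)| < ε whenever k > (1/2)/ε.
Take N = (1/2)/ε. If k > N then |(3k - 1)/(2k) − (3/2)| ≤ (1/2)/k < ε.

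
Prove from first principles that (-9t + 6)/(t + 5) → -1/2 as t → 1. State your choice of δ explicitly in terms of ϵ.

δ = min(3, (6/17)ϵ)

Suppose ϵ > 0. We want δ > 0 with 0 < |t − 1| < δ ⇒ |(-9t + 6)/(t + 5) + 1/2| < ϵ.
Combining over a common denominator, (-9t + 6)/(t + 5) + 1/2 = [(-9t + 6)·6 − (-3)·(t + 5)] / [6·(t + 5)] = -51(t − 1) / (6(t + 5)).
So |(-9t + 6)/(t + 5) + 1/2| = 51|t − 1| / (6·|t + 5|).
Restrict δ ≤ 3. Then |t − 1| < 3 gives |t + 5| = |(t − 1) + 6| ≥ 6 − 3 = 3.
Hence |(-9t + 6)/(t + 5) + 1/2| < 51|t − 1|/(6·3) = (17/6)|t − 1|, which is < ϵ once |t − 1| < (6/17)ϵ.
Take δ = min(3, (6/17)ϵ). Then 0 < |t − 1| < δ forces both bounds, so |(-9t + 6)/(t + 5) + 1/2| < ϵ.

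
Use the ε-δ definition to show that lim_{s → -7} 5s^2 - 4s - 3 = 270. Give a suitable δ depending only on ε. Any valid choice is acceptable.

δ = min(2, ε/84)

Suppose ε > 0. We want δ > 0 such that 0 < |s + 7| < δ implies |(5s^2 - 4s - 3) − 270| < ε.
(5s^2 - 4s - 3) − 270 = 5s^2 - 4s - 273 = (s + 7)(5s - 39).
So |(5s^2 - 4s - 3) − 270| = |s + 7|·|5s - 39|.
Require δ ≤ 2. Then |s + 7| < 2 gives |s| < 9, and by the triangle inequality |5s - 39| ≤ 5·9 + 39 = 84.
Hence |(5s^2 - 4s - 3) − 270| ≤ 84|s + 7| < ε provided |s + 7| < ε/84.
Take δ = min(2, ε/84). Then 0 < |s + 7| < δ gives both |s + 7| < 2 and |s + 7| < ε/84, so |(5s^2 - 4s - 3) − 270| < ε.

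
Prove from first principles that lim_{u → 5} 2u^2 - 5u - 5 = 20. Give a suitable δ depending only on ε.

δ = min(2, ε/19)

Fix ε > 0. We want δ > 0 such that 0 < |u − 5| < δ implies |(2u^2 - 5u - 5) − 20| < ε.
(2u^2 - 5u - 5) − 20 = 2u^2 - 5u - 25 = (u − 5)(2u + 5).
So |(2u^2 - 5u - 5) − 20| = |u − 5|·|2u + 5|.
Require δ ≤ 2. Then |u − 5| < 2 gives |u| < 7, and by the triangle inequality |2u + 5| ≤ 2·7 + 5 = 19.
Hence |(2u^2 - 5u - 5) − 20| ≤ 19|u − 5| < ε provided |u − 5| < ε/19.
Choosing δ = min(2, ε/19) ensures both conditions, hence |(2u^2 - 5u - 5) − 20| < ε.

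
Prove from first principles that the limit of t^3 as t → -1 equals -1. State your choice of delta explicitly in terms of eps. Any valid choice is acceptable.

Let eps > 0 be given. We seek delta > 0 with 0 < |t + 1| < delta ⇒ |t^3 + 1| < eps.
Factor: t^3 + 1 = (t + 1)(t^2 - t + 1), so |t^3 + 1| = |t + 1|·|t^2 - t + 1|.
Restrict delta ≤ 1. Then |t + 1| < 1 gives |t| < 2, so by the triangle inequality |t^2 - t + 1| ≤ 2^2 + 2 + 1 = 7.
Hence |t^3 + 1| ≤ 7|t + 1|, which is < eps once |t + 1| < eps/7.
Take delta = min(1, eps/7). If 0 < |t + 1| < delta then both bounds hold and |t^3 + 1| ≤ 7|t + 1| < 7·(eps/7) = eps.

delta = min(1, eps/7)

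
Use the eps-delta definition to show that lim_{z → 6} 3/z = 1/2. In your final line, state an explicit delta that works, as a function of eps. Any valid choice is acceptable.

Let eps > 0 be given. We seek delta > 0 such that 0 < |z − 6| < delta implies |3/z − (1/2)| < eps.
|3/z − (1/2)| = 3·|6 − z|/(6·|z|) = 3|z − 6|/(6|z|).
Restrict delta ≤ 3. Then |z − 6| < 3 gives |z| > 3, so 6|z| > 18.
Then |3/z − (1/2)| < 3|z − 6|/18, which is < eps when |z − 6| < 6eps.
Take delta = min(3, 6eps). Then 0 < |z − 6| < delta gives both |z − 6| < 3 and |z − 6| < 6eps, so |3/z − (1/2)| < eps.

delta = min(3, 6eps)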